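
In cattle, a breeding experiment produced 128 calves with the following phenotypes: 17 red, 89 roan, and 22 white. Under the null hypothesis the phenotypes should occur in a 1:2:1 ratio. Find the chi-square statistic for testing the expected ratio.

Expected counts for N = 128 under a 1:2:1 ratio (total parts = 4):
  red: 128 × 1/4 = 32
  roan: 128 × 2/4 = 64
  white: 128 × 1/4 = 32
χ² = Σ (O − E)² / E
  red: (17 − 32)² / 32 = 7.0312
  roan: (89 − 64)² / 64 = 9.7656
  white: (22 − 32)² / 32 = 3.1250
χ² = 7.0312 + 9.7656 + 3.1250 = 19.9218 ≈ 19.922

19.922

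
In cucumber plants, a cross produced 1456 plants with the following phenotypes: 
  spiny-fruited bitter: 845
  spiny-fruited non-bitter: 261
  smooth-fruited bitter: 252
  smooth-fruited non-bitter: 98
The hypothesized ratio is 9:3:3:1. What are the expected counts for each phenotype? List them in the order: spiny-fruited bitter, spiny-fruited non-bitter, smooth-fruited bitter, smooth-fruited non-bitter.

Total ratio parts = 16. Expected numbers out of 1456:
  spiny-fruited bitter: 1456 × 9/16 = 819
  spiny-fruited non-bitter: 1456 × 3/16 = 273
  smooth-fruited bitter: 1456 × 3/16 = 273
  smooth-fruited non-bitter: 1456 × 1/16 = 91

819, 273, 273, 91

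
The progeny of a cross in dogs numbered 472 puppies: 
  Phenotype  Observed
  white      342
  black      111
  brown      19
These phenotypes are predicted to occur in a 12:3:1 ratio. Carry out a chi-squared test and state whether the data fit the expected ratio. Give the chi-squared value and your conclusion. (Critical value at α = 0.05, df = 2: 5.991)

Under the 12:3:1 hypothesis (Σ ratio = 16, N = 472):
  white: 472 × 12/16 = 354
  black: 472 × 3/16 = 88.5
  brown: 472 × 1/16 = 29.5
χ² = Σ (O − E)² / E
  white: (342 − 354)² / 354 = 0.4068
  black: (111 − 88.5)² / 88.5 = 5.7203
  brown: (19 − 29.5)² / 29.5 = 3.7373
χ² = 0.4068 + 5.7203 + 3.7373 = 9.8644 ≈ 9.864
Degrees of freedom = 3 − 1 = 2; critical value at α = 0.05 is 5.991.
Since 9.864 > 5.991, we reject the null hypothesis — the data do not fit the 12:3:1 ratio.

9.864; not consistent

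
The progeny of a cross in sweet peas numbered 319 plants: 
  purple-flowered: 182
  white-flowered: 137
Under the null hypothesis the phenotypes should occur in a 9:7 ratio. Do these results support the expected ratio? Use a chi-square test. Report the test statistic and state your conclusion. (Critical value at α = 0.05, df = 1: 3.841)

Under the 9:7 hypothesis (Σ ratio = 16, N = 319):
  purple-flowered: 319 × 9/16 = 179.4375
  white-flowered: 319 × 7/16 = 139.5625
χ² = Σ (O − E)² / E
  purple-flowered: (182 − 179.4375)² / 179.4375 = 0.0366
  white-flowered: (137 − 139.5625)² / 139.5625 = 0.0470
χ² = 0.0366 + 0.0470 = 0.0836 ≈ 0.084
Degrees of freedom = 2 − 1 = 1; critical value at α = 0.05 is 3.841.
Since 0.084 < 3.841, we fail to reject the null hypothesis — the data are consistent with the 9:7 ratio.

0.084; consistent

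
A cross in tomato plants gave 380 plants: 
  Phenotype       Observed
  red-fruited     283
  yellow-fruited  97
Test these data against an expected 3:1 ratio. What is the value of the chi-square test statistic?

Under the 3:1 hypothesis (Σ ratio = 4, N = 380):
  red-fruited: 380 × 3/4 = 285
  yellow-fruited: 380 × 1/4 = 95
χ² = Σ (O − E)² / E
  red-fruited: (283 − 285)² / 285 = 0.0140
  yellow-fruited: (97 − 95)² / 95 = 0.0421
χ² = 0.0140 + 0.0421 = 0.0561 ≈ 0.056

0.056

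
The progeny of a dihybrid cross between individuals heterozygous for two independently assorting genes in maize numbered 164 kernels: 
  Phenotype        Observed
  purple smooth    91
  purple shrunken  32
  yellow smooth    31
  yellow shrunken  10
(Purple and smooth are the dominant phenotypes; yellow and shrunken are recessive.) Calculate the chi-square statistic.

0.076

A dihybrid F₂ with independent assortment and complete dominance at both loci gives a 9:3:3:1 phenotypic ratio.
The 9:3:3:1 ratio has 16 parts, so with N = 164 the expected counts are:
  purple smooth: 164 × 9/16 = 92.25
  purple shrunken: 164 × 3/16 = 30.75
  yellow smooth: 164 × 3/16 = 30.75
  yellow shrunken: 164 × 1/16 = 10.25
χ² = Σ (O − E)² / E
  purple smooth: (91 − 92.25)² / 92.25 = 0.0169
  purple shrunken: (32 − 30.75)² / 30.75 = 0.0508
  yellow smooth: (31 − 30.75)² / 30.75 = 0.0020
  yellow shrunken: (10 − 10.25)² / 10.25 = 0.0061
χ² = 0.0169 + 0.0508 + 0.0020 + 0.0061 = 0.0758 ≈ 0.076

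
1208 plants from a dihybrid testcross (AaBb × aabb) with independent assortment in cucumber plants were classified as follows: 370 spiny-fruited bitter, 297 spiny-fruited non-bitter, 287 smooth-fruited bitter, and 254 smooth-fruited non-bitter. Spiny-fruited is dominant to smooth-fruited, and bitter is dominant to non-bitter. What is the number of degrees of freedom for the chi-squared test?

A dihybrid testcross with independent assortment gives a 1:1:1:1 ratio.
A goodness-of-fit test with 4 phenotype classes has df = 4 − 1 = 3.

3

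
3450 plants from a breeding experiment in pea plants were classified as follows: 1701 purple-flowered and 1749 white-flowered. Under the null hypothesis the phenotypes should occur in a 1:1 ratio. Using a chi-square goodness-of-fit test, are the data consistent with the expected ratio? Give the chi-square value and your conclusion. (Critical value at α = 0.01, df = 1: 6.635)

0.668; consistent

The 1:1 ratio has 2 parts, so with N = 3450 the expected counts are:
  purple-flowered: 3450 × 1/2 = 1725
  white-flowered: 3450 × 1/2 = 1725
χ² = Σ (O − E)² / E
  purple-flowered: (1701 − 1725)² / 1725 = 0.3339
  white-flowered: (1749 − 1725)² / 1725 = 0.3339
χ² = 0.3339 + 0.3339 = 0.6678 ≈ 0.668
Degrees of freedom = 2 − 1 = 1; critical value at α = 0.01 is 6.635.
Since 0.668 < 6.635, we fail to reject the null hypothesis — the data are consistent with the 1:1 ratio.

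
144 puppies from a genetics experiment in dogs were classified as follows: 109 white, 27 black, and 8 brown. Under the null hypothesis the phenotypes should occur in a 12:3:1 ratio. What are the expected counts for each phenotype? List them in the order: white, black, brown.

108, 27, 9

The 12:3:1 ratio has 16 parts, so with N = 144 the expected counts are:
  white: 144 × 12/16 = 108
  black: 144 × 3/16 = 27
  brown: 144 × 1/16 = 9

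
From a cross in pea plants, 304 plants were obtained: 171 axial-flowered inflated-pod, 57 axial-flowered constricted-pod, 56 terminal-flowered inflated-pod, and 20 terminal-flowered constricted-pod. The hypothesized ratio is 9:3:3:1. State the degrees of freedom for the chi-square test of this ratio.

A goodness-of-fit test with 4 phenotype classes has df = 4 − 1 = 3.

3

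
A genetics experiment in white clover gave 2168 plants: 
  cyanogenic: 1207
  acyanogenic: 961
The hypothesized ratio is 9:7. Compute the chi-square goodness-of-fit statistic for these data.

0.293

The 9:7 ratio has 16 parts, so with N = 2168 the expected counts are:
  cyanogenic: 2168 × 9/16 = 1219.5
  acyanogenic: 2168 × 7/16 = 948.5
χ² = Σ (O − E)² / E
  cyanogenic: (1207 − 1219.5)² / 1219.5 = 0.1281
  acyanogenic: (961 − 948.5)² / 948.5 = 0.1647
χ² = 0.1281 + 0.1647 = 0.2928 ≈ 0.293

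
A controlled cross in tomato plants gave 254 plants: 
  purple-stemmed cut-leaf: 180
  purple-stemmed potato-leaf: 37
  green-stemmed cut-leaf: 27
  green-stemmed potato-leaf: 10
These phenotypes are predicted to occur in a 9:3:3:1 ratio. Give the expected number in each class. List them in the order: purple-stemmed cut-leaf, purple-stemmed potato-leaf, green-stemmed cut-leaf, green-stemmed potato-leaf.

142.875, 47.625, 47.625, 15.875

Under the 9:3:3:1 hypothesis (Σ ratio = 16, N = 254):
  purple-stemmed cut-leaf: 254 × 9/16 = 142.875
  purple-stemmed potato-leaf: 254 × 3/16 = 47.625
  green-stemmed cut-leaf: 254 × 3/16 = 47.625
  green-stemmed potato-leaf: 254 × 1/16 = 15.875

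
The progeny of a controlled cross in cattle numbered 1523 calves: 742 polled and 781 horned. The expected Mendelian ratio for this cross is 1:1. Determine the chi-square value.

0.999

Under the 1:1 hypothesis (Σ ratio = 2, N = 1523):
  polled: 1523 × 1/2 = 761.5
  horned: 1523 × 1/2 = 761.5
χ² = Σ (O − E)² / E
  polled: (742 − 761.5)² / 761.5 = 0.4993
  horned: (781 − 761.5)² / 761.5 = 0.4993
χ² = 0.4993 + 0.4993 = 0.9986 ≈ 0.999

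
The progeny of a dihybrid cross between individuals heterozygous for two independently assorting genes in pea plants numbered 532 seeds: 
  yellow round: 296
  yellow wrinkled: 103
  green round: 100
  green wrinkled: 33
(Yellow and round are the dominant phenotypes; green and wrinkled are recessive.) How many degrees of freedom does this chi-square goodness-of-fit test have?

A dihybrid F₂ with independent assortment and complete dominance at both loci gives a 9:3:3:1 phenotypic ratio.
A goodness-of-fit test with 4 phenotype classes has df = 4 − 1 = 3.

3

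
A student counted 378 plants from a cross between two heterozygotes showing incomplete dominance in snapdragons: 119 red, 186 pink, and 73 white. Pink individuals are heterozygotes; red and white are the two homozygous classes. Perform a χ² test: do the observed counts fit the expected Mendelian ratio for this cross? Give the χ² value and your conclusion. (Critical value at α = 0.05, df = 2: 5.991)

With incomplete dominance, a heterozygote × heterozygote cross gives a 1:2:1 phenotypic ratio.
Under the 1:2:1 hypothesis (Σ ratio = 4, N = 378):
  red: 378 × 1/4 = 94.5
  pink: 378 × 2/4 = 189
  white: 378 × 1/4 = 94.5
χ² = Σ (O − E)² / E
  red: (119 − 94.5)² / 94.5 = 6.3519
  pink: (186 − 189)² / 189 = 0.0476
  white: (73 − 94.5)² / 94.5 = 4.8915
χ² = 6.3519 + 0.0476 + 4.8915 = 11.291
Degrees of freedom = 3 − 1 = 2; critical value at α = 0.05 is 5.991.
Since 11.291 > 5.991, we reject the null hypothesis — the data do not fit the 1:2:1 ratio.

11.291; not consistent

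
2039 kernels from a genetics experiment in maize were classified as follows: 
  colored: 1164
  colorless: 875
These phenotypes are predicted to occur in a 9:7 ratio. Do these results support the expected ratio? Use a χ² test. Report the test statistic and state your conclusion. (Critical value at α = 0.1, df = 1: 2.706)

Under the 9:7 hypothesis (Σ ratio = 16, N = 2039):
  colored: 2039 × 9/16 = 1146.9375
  colorless: 2039 × 7/16 = 892.0625
χ² = Σ (O − E)² / E
  colored: (1164 − 1146.9375)² / 1146.9375 = 0.2538
  colorless: (875 − 892.0625)² / 892.0625 = 0.3264
χ² = 0.2538 + 0.3264 = 0.5802 ≈ 0.580
Degrees of freedom = 2 − 1 = 1; critical value at α = 0.1 is 2.706.
Since 0.580 < 2.706, we fail to reject the null hypothesis — the data are consistent with the 9:7 ratio.

0.580; consistent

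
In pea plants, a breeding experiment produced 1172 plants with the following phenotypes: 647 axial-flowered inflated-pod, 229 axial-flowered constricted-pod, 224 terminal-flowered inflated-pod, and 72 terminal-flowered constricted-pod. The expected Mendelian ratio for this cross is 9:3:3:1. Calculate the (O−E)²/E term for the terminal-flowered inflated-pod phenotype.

The 9:3:3:1 ratio has 16 parts, so with N = 1172 the expected counts are:
  axial-flowered inflated-pod: 1172 × 9/16 = 659.25
  axial-flowered constricted-pod: 1172 × 3/16 = 219.75
  terminal-flowered inflated-pod: 1172 × 3/16 = 219.75
  terminal-flowered constricted-pod: 1172 × 1/16 = 73.25
Contribution of terminal-flowered inflated-pod: (224 − 219.75)² / 219.75 = 0.0822

0.082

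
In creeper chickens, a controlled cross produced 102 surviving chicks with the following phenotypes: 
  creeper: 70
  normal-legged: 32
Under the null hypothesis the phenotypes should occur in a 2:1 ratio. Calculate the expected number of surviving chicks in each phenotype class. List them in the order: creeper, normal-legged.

68, 34

The 2:1 ratio has 3 parts, so with N = 102 the expected counts are:
  creeper: 102 × 2/3 = 68
  normal-legged: 102 × 1/3 = 34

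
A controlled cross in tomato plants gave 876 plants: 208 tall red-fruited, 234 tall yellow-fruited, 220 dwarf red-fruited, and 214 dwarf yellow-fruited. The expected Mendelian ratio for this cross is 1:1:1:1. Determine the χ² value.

1.699

Total ratio parts = 4. Expected numbers out of 876:
  tall red-fruited: 876 × 1/4 = 219
  tall yellow-fruited: 876 × 1/4 = 219
  dwarf red-fruited: 876 × 1/4 = 219
  dwarf yellow-fruited: 876 × 1/4 = 219
χ² = Σ (O − E)² / E
  tall red-fruited: (208 − 219)² / 219 = 0.5525
  tall yellow-fruited: (234 − 219)² / 219 = 1.0274
  dwarf red-fruited: (220 − 219)² / 219 = 0.0046
  dwarf yellow-fruited: (214 − 219)² / 219 = 0.1142
χ² = 0.5525 + 1.0274 + 0.0046 + 0.1142 = 1.6987 ≈ 1.699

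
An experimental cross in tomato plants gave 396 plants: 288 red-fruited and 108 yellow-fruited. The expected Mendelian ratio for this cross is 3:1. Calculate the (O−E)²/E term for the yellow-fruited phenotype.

0.818

Under the 3:1 hypothesis (Σ ratio = 4, N = 396):
  red-fruited: 396 × 3/4 = 297
  yellow-fruited: 396 × 1/4 = 99
Contribution of yellow-fruited: (108 − 99)² / 99 = 0.8182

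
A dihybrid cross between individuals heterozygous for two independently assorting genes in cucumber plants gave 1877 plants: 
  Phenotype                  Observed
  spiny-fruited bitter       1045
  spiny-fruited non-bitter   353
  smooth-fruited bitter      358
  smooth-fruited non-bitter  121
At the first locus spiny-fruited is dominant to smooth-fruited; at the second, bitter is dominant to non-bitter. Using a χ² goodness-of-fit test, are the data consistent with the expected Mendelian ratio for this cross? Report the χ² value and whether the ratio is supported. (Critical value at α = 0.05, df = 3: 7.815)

0.334; consistent

A dihybrid F₂ with independent assortment and complete dominance at both loci gives a 9:3:3:1 phenotypic ratio.
Under the 9:3:3:1 hypothesis (Σ ratio = 16, N = 1877):
  spiny-fruited bitter: 1877 × 9/16 = 1055.8125
  spiny-fruited non-bitter: 1877 × 3/16 = 351.9375
  smooth-fruited bitter: 1877 × 3/16 = 351.9375
  smooth-fruited non-bitter: 1877 × 1/16 = 117.3125
χ² = Σ (O − E)² / E
  spiny-fruited bitter: (1045 − 1055.8125)² / 1055.8125 = 0.1107
  spiny-fruited non-bitter: (353 − 351.9375)² / 351.9375 = 0.0032
  smooth-fruited bitter: (358 − 351.9375)² / 351.9375 = 0.1044
  smooth-fruited non-bitter: (121 − 117.3125)² / 117.3125 = 0.1159
χ² = 0.1107 + 0.0032 + 0.1044 + 0.1159 = 0.3342 ≈ 0.334
Degrees of freedom = 4 − 1 = 3; critical value at α = 0.05 is 7.815.
Since 0.334 < 7.815, we fail to reject the null hypothesis — the data are consistent with the 9:3:3:1 ratio.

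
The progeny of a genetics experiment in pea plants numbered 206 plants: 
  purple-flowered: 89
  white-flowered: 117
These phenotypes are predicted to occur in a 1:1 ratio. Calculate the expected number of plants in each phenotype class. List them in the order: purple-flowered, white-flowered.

Total ratio parts = 2. Expected numbers out of 206:
  purple-flowered: 206 × 1/2 = 103
  white-flowered: 206 × 1/2 = 103

103, 103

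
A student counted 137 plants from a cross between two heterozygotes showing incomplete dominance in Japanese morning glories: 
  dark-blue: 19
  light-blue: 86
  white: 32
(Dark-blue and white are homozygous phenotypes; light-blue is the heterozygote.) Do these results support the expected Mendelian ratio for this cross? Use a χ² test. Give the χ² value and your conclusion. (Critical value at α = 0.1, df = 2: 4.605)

With incomplete dominance, a heterozygote × heterozygote cross gives a 1:2:1 phenotypic ratio.
The 1:2:1 ratio has 4 parts, so with N = 137 the expected counts are:
  dark-blue: 137 × 1/4 = 34.25
  light-blue: 137 × 2/4 = 68.5
  white: 137 × 1/4 = 34.25
χ² = Σ (O − E)² / E
  dark-blue: (19 − 34.25)² / 34.25 = 6.7901
  light-blue: (86 − 68.5)² / 68.5 = 4.4708
  white: (32 − 34.25)² / 34.25 = 0.1478
χ² = 6.7901 + 4.4708 + 0.1478 = 11.4087 ≈ 11.409
Degrees of freedom = 3 − 1 = 2; critical value at α = 0.1 is 4.605.
Since 11.409 > 4.605, we reject the null hypothesis — the data do not fit the 1:2:1 ratio.

11.409; not consistent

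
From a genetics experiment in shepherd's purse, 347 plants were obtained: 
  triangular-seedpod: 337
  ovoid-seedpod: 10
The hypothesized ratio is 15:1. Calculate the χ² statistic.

6.718

Total ratio parts = 16. Expected numbers out of 347:
  triangular-seedpod: 347 × 15/16 = 325.3125
  ovoid-seedpod: 347 × 1/16 = 21.6875
χ² = Σ (O − E)² / E
  triangular-seedpod: (337 − 325.3125)² / 325.3125 = 0.4199
  ovoid-seedpod: (10 − 21.6875)² / 21.6875 = 6.2985
χ² = 0.4199 + 6.2985 = 6.7184 ≈ 6.718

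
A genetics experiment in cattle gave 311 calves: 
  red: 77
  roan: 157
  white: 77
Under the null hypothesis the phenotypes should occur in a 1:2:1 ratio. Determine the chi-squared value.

0.029

The 1:2:1 ratio has 4 parts, so with N = 311 the expected counts are:
  red: 311 × 1/4 = 77.75
  roan: 311 × 2/4 = 155.5
  white: 311 × 1/4 = 77.75
χ² = Σ (O − E)² / E
  red: (77 − 77.75)² / 77.75 = 0.0072
  roan: (157 − 155.5)² / 155.5 = 0.0145
  white: (77 − 77.75)² / 77.75 = 0.0072
χ² = 0.0072 + 0.0145 + 0.0072 = 0.0289 ≈ 0.029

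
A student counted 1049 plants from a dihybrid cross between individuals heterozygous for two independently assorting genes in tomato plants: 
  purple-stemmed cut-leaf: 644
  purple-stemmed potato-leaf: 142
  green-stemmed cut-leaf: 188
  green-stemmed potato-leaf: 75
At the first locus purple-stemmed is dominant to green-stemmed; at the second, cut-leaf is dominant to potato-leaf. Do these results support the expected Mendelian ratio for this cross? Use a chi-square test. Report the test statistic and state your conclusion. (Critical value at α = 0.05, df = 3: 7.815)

21.878; not consistent

A dihybrid F₂ with independent assortment and complete dominance at both loci gives a 9:3:3:1 phenotypic ratio.
Total ratio parts = 16. Expected numbers out of 1049:
  purple-stemmed cut-leaf: 1049 × 9/16 = 590.0625
  purple-stemmed potato-leaf: 1049 × 3/16 = 196.6875
  green-stemmed cut-leaf: 1049 × 3/16 = 196.6875
  green-stemmed potato-leaf: 1049 × 1/16 = 65.5625
χ² = Σ (O − E)² / E
  purple-stemmed cut-leaf: (644 − 590.0625)² / 590.0625 = 4.9304
  purple-stemmed potato-leaf: (142 − 196.6875)² / 196.6875 = 15.2055
  green-stemmed cut-leaf: (188 − 196.6875)² / 196.6875 = 0.3837
  green-stemmed potato-leaf: (75 − 65.5625)² / 65.5625 = 1.3585
χ² = 4.9304 + 15.2055 + 0.3837 + 1.3585 = 21.8781 ≈ 21.878
Degrees of freedom = 4 − 1 = 3; critical value at α = 0.05 is 7.815.
Since 21.878 > 7.815, we reject the null hypothesis — the data do not fit the 9:3:3:1 ratio.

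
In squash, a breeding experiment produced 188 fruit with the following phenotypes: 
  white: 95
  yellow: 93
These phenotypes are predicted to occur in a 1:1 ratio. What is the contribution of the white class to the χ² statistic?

Under the 1:1 hypothesis (Σ ratio = 2, N = 188):
  white: 188 × 1/2 = 94
  yellow: 188 × 1/2 = 94
Contribution of white: (95 − 94)² / 94 = 0.0106

0.011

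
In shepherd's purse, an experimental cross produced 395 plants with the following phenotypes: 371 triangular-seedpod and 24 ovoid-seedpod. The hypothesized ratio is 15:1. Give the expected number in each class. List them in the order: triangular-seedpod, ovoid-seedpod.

370.3125, 24.6875

Under the 15:1 hypothesis (Σ ratio = 16, N = 395):
  triangular-seedpod: 395 × 15/16 = 370.3125
  ovoid-seedpod: 395 × 1/16 = 24.6875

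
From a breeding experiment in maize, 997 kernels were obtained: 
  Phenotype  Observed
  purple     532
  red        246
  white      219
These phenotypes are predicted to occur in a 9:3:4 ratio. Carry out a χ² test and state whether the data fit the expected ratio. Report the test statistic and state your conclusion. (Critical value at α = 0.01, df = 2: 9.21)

Expected counts for N = 997 under a 9:3:4 ratio (total parts = 16):
  purple: 997 × 9/16 = 560.8125
  red: 997 × 3/16 = 186.9375
  white: 997 × 4/16 = 249.25
χ² = Σ (O − E)² / E
  purple: (532 − 560.8125)² / 560.8125 = 1.4803
  red: (246 − 186.9375)² / 186.9375 = 18.6607
  white: (219 − 249.25)² / 249.25 = 3.6713
χ² = 1.4803 + 18.6607 + 3.6713 = 23.8123 ≈ 23.812
Degrees of freedom = 3 − 1 = 2; critical value at α = 0.01 is 9.21.
Since 23.812 > 9.21, we reject the null hypothesis — the data do not fit the 9:3:4 ratio.

23.812; not consistent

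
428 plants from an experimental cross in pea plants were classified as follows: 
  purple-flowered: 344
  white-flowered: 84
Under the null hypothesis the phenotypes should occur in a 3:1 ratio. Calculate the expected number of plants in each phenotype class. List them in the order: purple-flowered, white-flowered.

Under the 3:1 hypothesis (Σ ratio = 4, N = 428):
  purple-flowered: 428 × 3/4 = 321
  white-flowered: 428 × 1/4 = 107

321, 107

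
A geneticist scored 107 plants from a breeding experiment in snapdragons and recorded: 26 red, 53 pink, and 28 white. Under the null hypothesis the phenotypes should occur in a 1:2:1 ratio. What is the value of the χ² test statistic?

0.084

The 1:2:1 ratio has 4 parts, so with N = 107 the expected counts are:
  red: 107 × 1/4 = 26.75
  pink: 107 × 2/4 = 53.5
  white: 107 × 1/4 = 26.75
χ² = Σ (O − E)² / E
  red: (26 − 26.75)² / 26.75 = 0.0210
  pink: (53 − 53.5)² / 53.5 = 0.0047
  white: (28 − 26.75)² / 26.75 = 0.0584
χ² = 0.0210 + 0.0047 + 0.0584 = 0.0841 ≈ 0.084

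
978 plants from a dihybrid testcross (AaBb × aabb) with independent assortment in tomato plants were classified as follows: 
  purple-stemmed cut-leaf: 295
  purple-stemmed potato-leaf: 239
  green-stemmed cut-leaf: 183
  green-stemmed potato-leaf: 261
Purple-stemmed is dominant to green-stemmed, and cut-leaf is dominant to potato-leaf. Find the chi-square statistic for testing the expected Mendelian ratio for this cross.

A dihybrid testcross with independent assortment gives a 1:1:1:1 ratio.
The 1:1:1:1 ratio has 4 parts, so with N = 978 the expected counts are:
  purple-stemmed cut-leaf: 978 × 1/4 = 244.5
  purple-stemmed potato-leaf: 978 × 1/4 = 244.5
  green-stemmed cut-leaf: 978 × 1/4 = 244.5
  green-stemmed potato-leaf: 978 × 1/4 = 244.5
χ² = Σ (O − E)² / E
  purple-stemmed cut-leaf: (295 − 244.5)² / 244.5 = 10.4305
  purple-stemmed potato-leaf: (239 − 244.5)² / 244.5 = 0.1237
  green-stemmed cut-leaf: (183 − 244.5)² / 244.5 = 15.4693
  green-stemmed potato-leaf: (261 − 244.5)² / 244.5 = 1.1135
χ² = 10.4305 + 0.1237 + 15.4693 + 1.1135 = 27.137

27.137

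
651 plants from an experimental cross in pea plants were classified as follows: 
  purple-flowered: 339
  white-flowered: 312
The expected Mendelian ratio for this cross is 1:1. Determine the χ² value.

1.120

Expected counts for N = 651 under a 1:1 ratio (total parts = 2):
  purple-flowered: 651 × 1/2 = 325.5
  white-flowered: 651 × 1/2 = 325.5
χ² = Σ (O − E)² / E
  purple-flowered: (339 − 325.5)² / 325.5 = 0.5599
  white-flowered: (312 − 325.5)² / 325.5 = 0.5599
χ² = 0.5599 + 0.5599 = 1.1198 ≈ 1.120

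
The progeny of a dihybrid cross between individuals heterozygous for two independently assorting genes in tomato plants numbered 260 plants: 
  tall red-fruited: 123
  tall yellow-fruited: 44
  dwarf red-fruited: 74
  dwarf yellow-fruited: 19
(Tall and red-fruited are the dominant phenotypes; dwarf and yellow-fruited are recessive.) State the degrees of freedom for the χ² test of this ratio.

3

A dihybrid F₂ with independent assortment and complete dominance at both loci gives a 9:3:3:1 phenotypic ratio.
A goodness-of-fit test with 4 phenotype classes has df = 4 − 1 = 3.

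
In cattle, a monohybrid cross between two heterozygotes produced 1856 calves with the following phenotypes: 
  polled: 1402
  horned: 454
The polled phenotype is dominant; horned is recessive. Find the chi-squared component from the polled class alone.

For a monohybrid cross between heterozygotes with complete dominance, the expected phenotypic ratio is 3:1.
Expected counts for N = 1856 under a 3:1 ratio (total parts = 4):
  polled: 1856 × 3/4 = 1392
  horned: 1856 × 1/4 = 464
Contribution of polled: (1402 − 1392)² / 1392 = 0.0718

0.072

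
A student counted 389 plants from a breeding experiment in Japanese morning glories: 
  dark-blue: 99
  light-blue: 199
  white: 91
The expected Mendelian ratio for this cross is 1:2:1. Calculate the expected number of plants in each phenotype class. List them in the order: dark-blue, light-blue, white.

97.25, 194.5, 97.25

Expected counts for N = 389 under a 1:2:1 ratio (total parts = 4):
  dark-blue: 389 × 1/4 = 97.25
  light-blue: 389 × 2/4 = 194.5
  white: 389 × 1/4 = 97.25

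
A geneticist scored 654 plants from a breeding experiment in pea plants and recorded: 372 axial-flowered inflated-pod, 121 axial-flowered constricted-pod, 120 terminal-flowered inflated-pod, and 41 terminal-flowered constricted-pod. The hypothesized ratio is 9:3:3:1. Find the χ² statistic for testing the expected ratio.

Total ratio parts = 16. Expected numbers out of 654:
  axial-flowered inflated-pod: 654 × 9/16 = 367.875
  axial-flowered constricted-pod: 654 × 3/16 = 122.625
  terminal-flowered inflated-pod: 654 × 3/16 = 122.625
  terminal-flowered constricted-pod: 654 × 1/16 = 40.875
χ² = Σ (O − E)² / E
  axial-flowered inflated-pod: (372 − 367.875)² / 367.875 = 0.0463
  axial-flowered constricted-pod: (121 − 122.625)² / 122.625 = 0.0215
  terminal-flowered inflated-pod: (120 − 122.625)² / 122.625 = 0.0562
  terminal-flowered constricted-pod: (41 − 40.875)² / 40.875 = 0.0004
χ² = 0.0463 + 0.0215 + 0.0562 + 0.0004 = 0.1244 ≈ 0.124

0.124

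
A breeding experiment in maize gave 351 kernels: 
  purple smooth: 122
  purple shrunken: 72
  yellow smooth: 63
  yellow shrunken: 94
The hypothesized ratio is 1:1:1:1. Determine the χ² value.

Under the 1:1:1:1 hypothesis (Σ ratio = 4, N = 351):
  purple smooth: 351 × 1/4 = 87.75
  purple shrunken: 351 × 1/4 = 87.75
  yellow smooth: 351 × 1/4 = 87.75
  yellow shrunken: 351 × 1/4 = 87.75
χ² = Σ (O − E)² / E
  purple smooth: (122 − 87.75)² / 87.75 = 13.3682
  purple shrunken: (72 − 87.75)² / 87.75 = 2.8269
  yellow smooth: (63 − 87.75)² / 87.75 = 6.9808
  yellow shrunken: (94 − 87.75)² / 87.75 = 0.4452
χ² = 13.3682 + 2.8269 + 6.9808 + 0.4452 = 23.6211 ≈ 23.621

23.621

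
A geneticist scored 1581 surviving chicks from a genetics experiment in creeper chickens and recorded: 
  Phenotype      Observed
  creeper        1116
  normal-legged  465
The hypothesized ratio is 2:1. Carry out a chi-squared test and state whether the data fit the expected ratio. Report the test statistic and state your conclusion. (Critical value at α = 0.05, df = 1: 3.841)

Total ratio parts = 3. Expected numbers out of 1581:
  creeper: 1581 × 2/3 = 1054
  normal-legged: 1581 × 1/3 = 527
χ² = Σ (O − E)² / E
  creeper: (1116 − 1054)² / 1054 = 3.6471
  normal-legged: (465 − 527)² / 527 = 7.2941
χ² = 3.6471 + 7.2941 = 10.9412 ≈ 10.941
Degrees of freedom = 2 − 1 = 1; critical value at α = 0.05 is 3.841.
Since 10.941 > 3.841, we reject the null hypothesis — the data do not fit the 2:1 ratio.

10.941; not consistent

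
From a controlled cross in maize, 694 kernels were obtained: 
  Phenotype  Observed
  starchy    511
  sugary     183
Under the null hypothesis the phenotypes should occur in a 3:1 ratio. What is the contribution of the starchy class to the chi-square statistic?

0.173

Total ratio parts = 4. Expected numbers out of 694:
  starchy: 694 × 3/4 = 520.5
  sugary: 694 × 1/4 = 173.5
Contribution of starchy: (511 − 520.5)² / 520.5 = 0.1734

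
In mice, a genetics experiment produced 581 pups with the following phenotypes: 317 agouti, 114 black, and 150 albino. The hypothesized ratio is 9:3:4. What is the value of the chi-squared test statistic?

0.685

Total ratio parts = 16. Expected numbers out of 581:
  agouti: 581 × 9/16 = 326.8125
  black: 581 × 3/16 = 108.9375
  albino: 581 × 4/16 = 145.25
χ² = Σ (O − E)² / E
  agouti: (317 − 326.8125)² / 326.8125 = 0.2946
  black: (114 − 108.9375)² / 108.9375 = 0.2353
  albino: (150 − 145.25)² / 145.25 = 0.1553
χ² = 0.2946 + 0.2353 + 0.1553 = 0.6852 ≈ 0.685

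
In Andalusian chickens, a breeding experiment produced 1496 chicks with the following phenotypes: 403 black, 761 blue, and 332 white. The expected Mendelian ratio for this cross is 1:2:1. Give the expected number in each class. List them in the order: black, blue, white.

Under the 1:2:1 hypothesis (Σ ratio = 4, N = 1496):
  black: 1496 × 1/4 = 374
  blue: 1496 × 2/4 = 748
  white: 1496 × 1/4 = 374

374, 748, 374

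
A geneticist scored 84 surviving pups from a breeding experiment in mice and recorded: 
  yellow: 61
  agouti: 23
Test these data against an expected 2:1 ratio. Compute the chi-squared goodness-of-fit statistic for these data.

Total ratio parts = 3. Expected numbers out of 84:
  yellow: 84 × 2/3 = 56
  agouti: 84 × 1/3 = 28
χ² = Σ (O − E)² / E
  yellow: (61 − 56)² / 56 = 0.4464
  agouti: (23 − 28)² / 28 = 0.8929
χ² = 0.4464 + 0.8929 = 1.3393 ≈ 1.339

1.339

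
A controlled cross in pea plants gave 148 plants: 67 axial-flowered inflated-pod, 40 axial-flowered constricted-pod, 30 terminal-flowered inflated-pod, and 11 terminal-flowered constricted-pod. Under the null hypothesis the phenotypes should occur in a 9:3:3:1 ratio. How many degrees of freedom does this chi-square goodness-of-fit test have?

A goodness-of-fit test with 4 phenotype classes has df = 4 − 1 = 3.

3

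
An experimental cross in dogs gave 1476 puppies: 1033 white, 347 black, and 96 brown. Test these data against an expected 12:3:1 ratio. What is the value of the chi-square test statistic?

22.931

Total ratio parts = 16. Expected numbers out of 1476:
  white: 1476 × 12/16 = 1107
  black: 1476 × 3/16 = 276.75
  brown: 1476 × 1/16 = 92.25
χ² = Σ (O − E)² / E
  white: (1033 − 1107)² / 1107 = 4.9467
  black: (347 − 276.75)² / 276.75 = 17.8322
  brown: (96 − 92.25)² / 92.25 = 0.1524
χ² = 4.9467 + 17.8322 + 0.1524 = 22.9313 ≈ 22.931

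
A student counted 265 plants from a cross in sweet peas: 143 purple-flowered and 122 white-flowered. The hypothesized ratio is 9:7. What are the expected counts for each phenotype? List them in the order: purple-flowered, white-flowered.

149.0625, 115.9375

Total ratio parts = 16. Expected numbers out of 265:
  purple-flowered: 265 × 9/16 = 149.0625
  white-flowered: 265 × 7/16 = 115.9375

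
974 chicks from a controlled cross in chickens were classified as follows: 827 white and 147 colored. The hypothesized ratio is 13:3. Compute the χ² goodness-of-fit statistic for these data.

Under the 13:3 hypothesis (Σ ratio = 16, N = 974):
  white: 974 × 13/16 = 791.375
  colored: 974 × 3/16 = 182.625
χ² = Σ (O − E)² / E
  white: (827 − 791.375)² / 791.375 = 1.6037
  colored: (147 − 182.625)² / 182.625 = 6.9494
χ² = 1.6037 + 6.9494 = 8.5531 ≈ 8.553

8.553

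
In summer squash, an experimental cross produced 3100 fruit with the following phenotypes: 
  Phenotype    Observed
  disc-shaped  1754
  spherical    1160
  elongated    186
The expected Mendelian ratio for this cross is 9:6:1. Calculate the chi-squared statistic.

The 9:6:1 ratio has 16 parts, so with N = 3100 the expected counts are:
  disc-shaped: 3100 × 9/16 = 1743.75
  spherical: 3100 × 6/16 = 1162.5
  elongated: 3100 × 1/16 = 193.75
χ² = Σ (O − E)² / E
  disc-shaped: (1754 − 1743.75)² / 1743.75 = 0.0603
  spherical: (1160 − 1162.5)² / 1162.5 = 0.0054
  elongated: (186 − 193.75)² / 193.75 = 0.3100
χ² = 0.0603 + 0.0054 + 0.3100 = 0.3757 ≈ 0.376

0.376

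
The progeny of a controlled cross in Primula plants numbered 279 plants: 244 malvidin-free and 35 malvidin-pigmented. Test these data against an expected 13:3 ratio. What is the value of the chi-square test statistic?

Total ratio parts = 16. Expected numbers out of 279:
  malvidin-free: 279 × 13/16 = 226.6875
  malvidin-pigmented: 279 × 3/16 = 52.3125
χ² = Σ (O − E)² / E
  malvidin-free: (244 − 226.6875)² / 226.6875 = 1.3222
  malvidin-pigmented: (35 − 52.3125)² / 52.3125 = 5.7295
χ² = 1.3222 + 5.7295 = 7.0517 ≈ 7.052

7.052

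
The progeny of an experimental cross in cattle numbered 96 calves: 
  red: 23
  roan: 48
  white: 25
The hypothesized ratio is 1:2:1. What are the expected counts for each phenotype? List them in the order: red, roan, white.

24, 48, 24

Expected counts for N = 96 under a 1:2:1 ratio (total parts = 4):
  red: 96 × 1/4 = 24
  roan: 96 × 2/4 = 48
  white: 96 × 1/4 = 24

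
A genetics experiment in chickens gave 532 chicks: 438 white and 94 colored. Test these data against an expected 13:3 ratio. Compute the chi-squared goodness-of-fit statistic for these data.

Total ratio parts = 16. Expected numbers out of 532:
  white: 532 × 13/16 = 432.25
  colored: 532 × 3/16 = 99.75
χ² = Σ (O − E)² / E
  white: (438 − 432.25)² / 432.25 = 0.0765
  colored: (94 − 99.75)² / 99.75 = 0.3315
χ² = 0.0765 + 0.3315 = 0.408

0.408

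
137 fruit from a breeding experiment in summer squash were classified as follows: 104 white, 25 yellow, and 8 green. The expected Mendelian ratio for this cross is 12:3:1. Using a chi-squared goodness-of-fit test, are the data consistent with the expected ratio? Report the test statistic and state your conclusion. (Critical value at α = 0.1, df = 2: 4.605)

0.071; consistent

Total ratio parts = 16. Expected numbers out of 137:
  white: 137 × 12/16 = 102.75
  yellow: 137 × 3/16 = 25.6875
  green: 137 × 1/16 = 8.5625
χ² = Σ (O − E)² / E
  white: (104 − 102.75)² / 102.75 = 0.0152
  yellow: (25 − 25.6875)² / 25.6875 = 0.0184
  green: (8 − 8.5625)² / 8.5625 = 0.0370
χ² = 0.0152 + 0.0184 + 0.0370 = 0.0706 ≈ 0.071
Degrees of freedom = 3 − 1 = 2; critical value at α = 0.1 is 4.605.
Since 0.071 < 4.605, we fail to reject the null hypothesis — the data are consistent with the 12:3:1 ratio.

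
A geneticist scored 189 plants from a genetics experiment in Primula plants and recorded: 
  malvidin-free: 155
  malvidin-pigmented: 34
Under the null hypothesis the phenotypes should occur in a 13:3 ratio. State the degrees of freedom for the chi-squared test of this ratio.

1

A goodness-of-fit test with 2 phenotype classes has df = 2 − 1 = 1.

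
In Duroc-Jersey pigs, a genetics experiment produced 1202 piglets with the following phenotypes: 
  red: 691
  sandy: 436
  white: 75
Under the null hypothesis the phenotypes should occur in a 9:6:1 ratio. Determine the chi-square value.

Total ratio parts = 16. Expected numbers out of 1202:
  red: 1202 × 9/16 = 676.125
  sandy: 1202 × 6/16 = 450.75
  white: 1202 × 1/16 = 75.125
χ² = Σ (O − E)² / E
  red: (691 − 676.125)² / 676.125 = 0.3273
  sandy: (436 − 450.75)² / 450.75 = 0.4827
  white: (75 − 75.125)² / 75.125 = 0.0002
χ² = 0.3273 + 0.4827 + 0.0002 = 0.8102 ≈ 0.810

0.810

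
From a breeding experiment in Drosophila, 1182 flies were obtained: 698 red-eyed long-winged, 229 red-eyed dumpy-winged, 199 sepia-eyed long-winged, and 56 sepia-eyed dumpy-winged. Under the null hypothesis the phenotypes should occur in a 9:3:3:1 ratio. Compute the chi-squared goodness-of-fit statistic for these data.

8.531

Total ratio parts = 16. Expected numbers out of 1182:
  red-eyed long-winged: 1182 × 9/16 = 664.875
  red-eyed dumpy-winged: 1182 × 3/16 = 221.625
  sepia-eyed long-winged: 1182 × 3/16 = 221.625
  sepia-eyed dumpy-winged: 1182 × 1/16 = 73.875
χ² = Σ (O − E)² / E
  red-eyed long-winged: (698 − 664.875)² / 664.875 = 1.6503
  red-eyed dumpy-winged: (229 − 221.625)² / 221.625 = 0.2454
  sepia-eyed long-winged: (199 − 221.625)² / 221.625 = 2.3097
  sepia-eyed dumpy-winged: (56 − 73.875)² / 73.875 = 4.3251
χ² = 1.6503 + 0.2454 + 2.3097 + 4.3251 = 8.5305 ≈ 8.531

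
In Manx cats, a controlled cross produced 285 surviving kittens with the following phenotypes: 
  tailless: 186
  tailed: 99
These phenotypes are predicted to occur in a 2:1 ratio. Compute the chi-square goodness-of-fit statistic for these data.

0.253

The 2:1 ratio has 3 parts, so with N = 285 the expected counts are:
  tailless: 285 × 2/3 = 190
  tailed: 285 × 1/3 = 95
χ² = Σ (O − E)² / E
  tailless: (186 − 190)² / 190 = 0.0842
  tailed: (99 − 95)² / 95 = 0.1684
χ² = 0.0842 + 0.1684 = 0.2526 ≈ 0.253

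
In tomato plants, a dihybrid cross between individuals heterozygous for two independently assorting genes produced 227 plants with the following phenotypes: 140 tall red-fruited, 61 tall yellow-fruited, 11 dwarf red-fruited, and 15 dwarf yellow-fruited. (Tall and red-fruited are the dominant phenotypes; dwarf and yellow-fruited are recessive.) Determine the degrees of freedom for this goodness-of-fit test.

A dihybrid F₂ with independent assortment and complete dominance at both loci gives a 9:3:3:1 phenotypic ratio.
A goodness-of-fit test with 4 phenotype classes has df = 4 − 1 = 3.

3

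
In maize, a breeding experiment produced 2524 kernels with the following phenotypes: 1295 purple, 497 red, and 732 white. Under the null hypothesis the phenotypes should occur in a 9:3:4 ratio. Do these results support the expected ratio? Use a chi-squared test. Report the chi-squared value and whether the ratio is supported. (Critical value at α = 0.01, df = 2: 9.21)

Expected counts for N = 2524 under a 9:3:4 ratio (total parts = 16):
  purple: 2524 × 9/16 = 1419.75
  red: 2524 × 3/16 = 473.25
  white: 2524 × 4/16 = 631
χ² = Σ (O − E)² / E
  purple: (1295 − 1419.75)² / 1419.75 = 10.9615
  red: (497 − 473.25)² / 473.25 = 1.1919
  white: (732 − 631)² / 631 = 16.1664
χ² = 10.9615 + 1.1919 + 16.1664 = 28.3198 ≈ 28.320
Degrees of freedom = 3 − 1 = 2; critical value at α = 0.01 is 9.21.
Since 28.320 > 9.21, we reject the null hypothesis — the data do not fit the 9:3:4 ratio.

28.320; not consistent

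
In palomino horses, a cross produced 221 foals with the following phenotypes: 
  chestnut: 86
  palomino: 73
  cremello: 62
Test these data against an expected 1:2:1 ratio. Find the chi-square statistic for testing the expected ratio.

Expected counts for N = 221 under a 1:2:1 ratio (total parts = 4):
  chestnut: 221 × 1/4 = 55.25
  palomino: 221 × 2/4 = 110.5
  cremello: 221 × 1/4 = 55.25
χ² = Σ (O − E)² / E
  chestnut: (86 − 55.25)² / 55.25 = 17.1143
  palomino: (73 − 110.5)² / 110.5 = 12.7262
  cremello: (62 − 55.25)² / 55.25 = 0.8247
χ² = 17.1143 + 12.7262 + 0.8247 = 30.6652 ≈ 30.665

30.665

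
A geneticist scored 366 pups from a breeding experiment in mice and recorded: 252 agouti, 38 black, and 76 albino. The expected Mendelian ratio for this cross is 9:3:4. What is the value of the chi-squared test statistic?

26.627

The 9:3:4 ratio has 16 parts, so with N = 366 the expected counts are:
  agouti: 366 × 9/16 = 205.875
  black: 366 × 3/16 = 68.625
  albino: 366 × 4/16 = 91.5
χ² = Σ (O − E)² / E
  agouti: (252 − 205.875)² / 205.875 = 10.3340
  black: (38 − 68.625)² / 68.625 = 13.6669
  albino: (76 − 91.5)² / 91.5 = 2.6257
χ² = 10.3340 + 13.6669 + 2.6257 = 26.6266 ≈ 26.627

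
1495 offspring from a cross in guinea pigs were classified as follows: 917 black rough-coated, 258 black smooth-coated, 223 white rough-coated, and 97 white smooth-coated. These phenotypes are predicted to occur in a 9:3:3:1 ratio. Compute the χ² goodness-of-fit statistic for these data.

20.510

Expected counts for N = 1495 under a 9:3:3:1 ratio (total parts = 16):
  black rough-coated: 1495 × 9/16 = 840.9375
  black smooth-coated: 1495 × 3/16 = 280.3125
  white rough-coated: 1495 × 3/16 = 280.3125
  white smooth-coated: 1495 × 1/16 = 93.4375
χ² = Σ (O − E)² / E
  black rough-coated: (917 − 840.9375)² / 840.9375 = 6.8798
  black smooth-coated: (258 − 280.3125)² / 280.3125 = 1.7760
  white rough-coated: (223 − 280.3125)² / 280.3125 = 11.7181
  white smooth-coated: (97 − 93.4375)² / 93.4375 = 0.1358
χ² = 6.8798 + 1.7760 + 11.7181 + 0.1358 = 20.5097 ≈ 20.510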